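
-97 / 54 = -1.80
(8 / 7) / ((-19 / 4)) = -32 / 133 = -0.24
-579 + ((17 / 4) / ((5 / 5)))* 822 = 5829 / 2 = 2914.50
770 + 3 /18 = 4621 /6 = 770.17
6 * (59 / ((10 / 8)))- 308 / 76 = 26519 / 95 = 279.15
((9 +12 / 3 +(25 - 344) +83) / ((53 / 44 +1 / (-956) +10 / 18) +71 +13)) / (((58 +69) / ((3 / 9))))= -1758801 / 257701415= -0.01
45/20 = 9/4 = 2.25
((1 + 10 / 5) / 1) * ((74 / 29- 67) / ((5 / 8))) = -44856 / 145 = -309.35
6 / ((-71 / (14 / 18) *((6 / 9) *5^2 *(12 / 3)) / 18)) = -63 / 3550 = -0.02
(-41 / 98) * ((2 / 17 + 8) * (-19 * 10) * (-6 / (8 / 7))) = -806265 / 238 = -3387.67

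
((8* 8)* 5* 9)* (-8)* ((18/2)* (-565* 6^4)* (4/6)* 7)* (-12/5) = -1700577607680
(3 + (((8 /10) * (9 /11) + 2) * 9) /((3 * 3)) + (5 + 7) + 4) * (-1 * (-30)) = 7146 /11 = 649.64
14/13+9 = 131/13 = 10.08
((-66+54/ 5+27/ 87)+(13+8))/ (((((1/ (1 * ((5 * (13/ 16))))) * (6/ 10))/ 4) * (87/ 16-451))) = 2.06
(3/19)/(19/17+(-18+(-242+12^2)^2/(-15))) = -765/3183887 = -0.00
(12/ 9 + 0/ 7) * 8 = 10.67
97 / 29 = 3.34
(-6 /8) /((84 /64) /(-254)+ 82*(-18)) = 1016 /1999495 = 0.00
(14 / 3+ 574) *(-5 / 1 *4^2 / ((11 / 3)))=-12625.45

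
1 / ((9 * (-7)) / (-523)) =523 / 63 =8.30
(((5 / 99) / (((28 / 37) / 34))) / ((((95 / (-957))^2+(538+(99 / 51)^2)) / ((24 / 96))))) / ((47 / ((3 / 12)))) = 8408280155 / 1509694165098112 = 0.00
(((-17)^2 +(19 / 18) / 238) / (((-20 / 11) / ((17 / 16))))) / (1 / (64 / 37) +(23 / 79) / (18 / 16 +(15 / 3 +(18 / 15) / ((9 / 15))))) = -13986759215 / 50846292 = -275.08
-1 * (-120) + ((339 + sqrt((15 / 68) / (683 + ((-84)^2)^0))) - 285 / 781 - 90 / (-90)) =sqrt(4845) / 3876 + 358975 / 781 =459.65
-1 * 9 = -9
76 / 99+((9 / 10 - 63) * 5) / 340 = -9799 / 67320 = -0.15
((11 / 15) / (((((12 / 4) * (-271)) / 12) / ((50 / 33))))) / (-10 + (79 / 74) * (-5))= 592 / 553653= 0.00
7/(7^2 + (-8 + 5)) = 7/46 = 0.15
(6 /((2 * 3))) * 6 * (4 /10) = 12 /5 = 2.40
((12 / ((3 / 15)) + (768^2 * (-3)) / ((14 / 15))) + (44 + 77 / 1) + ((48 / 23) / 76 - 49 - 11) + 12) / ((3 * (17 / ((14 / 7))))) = -11598075098 / 156009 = -74342.35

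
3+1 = 4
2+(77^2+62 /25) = 148337 /25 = 5933.48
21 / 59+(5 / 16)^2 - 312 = -4705597 / 15104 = -311.55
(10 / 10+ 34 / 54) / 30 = 0.05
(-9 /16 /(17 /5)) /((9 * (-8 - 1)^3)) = 5 /198288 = 0.00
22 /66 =1 /3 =0.33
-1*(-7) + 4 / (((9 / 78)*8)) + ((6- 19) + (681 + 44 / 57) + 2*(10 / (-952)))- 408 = 1230365 / 4522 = 272.08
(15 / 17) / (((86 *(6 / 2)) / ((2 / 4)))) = 5 / 2924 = 0.00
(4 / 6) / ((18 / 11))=11 / 27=0.41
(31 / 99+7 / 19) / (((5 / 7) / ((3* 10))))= 17948 / 627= 28.63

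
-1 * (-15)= 15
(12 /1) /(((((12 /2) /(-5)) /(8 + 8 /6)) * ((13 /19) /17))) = -90440 /39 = -2318.97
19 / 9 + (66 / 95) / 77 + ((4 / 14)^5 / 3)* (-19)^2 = 33758609 / 14369985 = 2.35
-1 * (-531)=531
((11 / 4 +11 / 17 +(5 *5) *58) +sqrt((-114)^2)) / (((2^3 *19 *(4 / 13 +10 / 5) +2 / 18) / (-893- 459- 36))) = -4327163217 / 697901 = -6200.25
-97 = -97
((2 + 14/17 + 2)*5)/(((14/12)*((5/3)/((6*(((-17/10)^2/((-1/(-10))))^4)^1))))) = 454244911011/8750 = 51913704.12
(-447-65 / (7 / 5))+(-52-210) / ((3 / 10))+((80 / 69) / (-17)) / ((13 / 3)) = -145893946 / 106743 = -1366.78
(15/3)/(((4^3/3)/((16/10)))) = 0.38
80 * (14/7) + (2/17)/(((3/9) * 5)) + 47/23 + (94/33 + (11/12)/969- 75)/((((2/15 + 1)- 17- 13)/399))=43183463391/37246660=1159.39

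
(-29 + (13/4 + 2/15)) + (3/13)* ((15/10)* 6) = -18361/780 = -23.54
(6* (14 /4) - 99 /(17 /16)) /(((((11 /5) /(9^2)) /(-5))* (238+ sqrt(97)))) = 3865050 /69113 - 276075* sqrt(97) /1174921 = 53.61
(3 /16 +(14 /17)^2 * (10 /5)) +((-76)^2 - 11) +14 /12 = 80009681 /13872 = 5767.71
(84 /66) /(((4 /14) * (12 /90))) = 735 /22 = 33.41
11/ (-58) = -11/ 58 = -0.19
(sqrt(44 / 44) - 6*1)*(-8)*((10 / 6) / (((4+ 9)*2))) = 100 / 39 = 2.56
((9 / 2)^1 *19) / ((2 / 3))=513 / 4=128.25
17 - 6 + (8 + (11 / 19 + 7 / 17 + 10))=9687 / 323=29.99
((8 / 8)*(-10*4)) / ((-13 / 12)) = 480 / 13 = 36.92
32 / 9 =3.56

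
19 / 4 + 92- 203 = -425 / 4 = -106.25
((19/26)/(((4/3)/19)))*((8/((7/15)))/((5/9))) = 29241/91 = 321.33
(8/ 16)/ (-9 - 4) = -0.04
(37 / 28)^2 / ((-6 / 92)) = -31487 / 1176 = -26.77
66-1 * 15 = 51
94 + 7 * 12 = 178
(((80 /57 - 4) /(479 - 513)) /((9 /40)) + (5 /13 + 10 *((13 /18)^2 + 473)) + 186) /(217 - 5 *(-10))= 3348090673 /181623546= 18.43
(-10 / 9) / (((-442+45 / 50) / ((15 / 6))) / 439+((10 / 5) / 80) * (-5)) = 878000 / 416367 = 2.11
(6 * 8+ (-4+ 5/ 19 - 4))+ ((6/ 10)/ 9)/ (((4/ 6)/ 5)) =1549/ 38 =40.76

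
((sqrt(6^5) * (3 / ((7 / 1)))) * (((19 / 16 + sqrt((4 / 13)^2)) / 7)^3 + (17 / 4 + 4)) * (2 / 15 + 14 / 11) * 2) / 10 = 6654130131843 * sqrt(6) / 185679894400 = 87.78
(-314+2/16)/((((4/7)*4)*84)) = -837/512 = -1.63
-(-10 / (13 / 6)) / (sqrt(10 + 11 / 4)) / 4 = 10 * sqrt(51) / 221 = 0.32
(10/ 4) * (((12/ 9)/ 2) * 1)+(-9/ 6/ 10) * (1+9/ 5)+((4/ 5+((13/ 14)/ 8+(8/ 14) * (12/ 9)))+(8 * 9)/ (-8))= -6.08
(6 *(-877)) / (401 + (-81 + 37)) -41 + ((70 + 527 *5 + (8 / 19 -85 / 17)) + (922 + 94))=8276801 / 2261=3660.68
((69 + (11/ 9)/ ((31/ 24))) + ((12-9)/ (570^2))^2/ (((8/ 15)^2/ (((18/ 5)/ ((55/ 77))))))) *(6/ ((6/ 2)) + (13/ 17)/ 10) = 95760496342868227/ 659320003200000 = 145.24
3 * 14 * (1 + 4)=210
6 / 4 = 3 / 2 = 1.50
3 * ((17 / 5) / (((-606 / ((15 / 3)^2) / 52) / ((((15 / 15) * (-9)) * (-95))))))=-1889550 / 101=-18708.42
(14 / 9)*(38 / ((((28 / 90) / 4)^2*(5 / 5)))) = 68400 / 7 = 9771.43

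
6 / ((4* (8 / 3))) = 9 / 16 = 0.56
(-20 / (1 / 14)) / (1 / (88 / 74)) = -12320 / 37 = -332.97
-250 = -250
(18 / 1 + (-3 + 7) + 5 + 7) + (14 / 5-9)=139 / 5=27.80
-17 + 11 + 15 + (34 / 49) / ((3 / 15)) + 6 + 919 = 45936 / 49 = 937.47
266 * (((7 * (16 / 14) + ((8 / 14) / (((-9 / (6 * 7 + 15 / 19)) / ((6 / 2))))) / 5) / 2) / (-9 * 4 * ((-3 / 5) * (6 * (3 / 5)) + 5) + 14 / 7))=-10590 / 1253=-8.45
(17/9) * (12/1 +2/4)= 425/18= 23.61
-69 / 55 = -1.25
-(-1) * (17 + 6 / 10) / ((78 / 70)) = 616 / 39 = 15.79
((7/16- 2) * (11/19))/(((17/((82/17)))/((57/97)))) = -33825/224264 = -0.15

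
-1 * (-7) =7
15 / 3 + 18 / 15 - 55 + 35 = -69 / 5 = -13.80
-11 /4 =-2.75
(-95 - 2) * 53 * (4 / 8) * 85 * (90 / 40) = -3932865 / 8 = -491608.12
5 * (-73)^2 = 26645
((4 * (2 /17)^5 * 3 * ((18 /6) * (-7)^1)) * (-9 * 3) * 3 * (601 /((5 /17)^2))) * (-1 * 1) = -392563584 /122825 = -3196.12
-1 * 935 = -935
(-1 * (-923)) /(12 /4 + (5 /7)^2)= 45227 /172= 262.95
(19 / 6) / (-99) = -19 / 594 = -0.03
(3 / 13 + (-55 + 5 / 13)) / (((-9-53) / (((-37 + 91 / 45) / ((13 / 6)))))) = -1112818 / 78585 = -14.16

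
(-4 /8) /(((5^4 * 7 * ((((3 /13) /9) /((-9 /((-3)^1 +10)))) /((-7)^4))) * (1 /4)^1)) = 34398 /625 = 55.04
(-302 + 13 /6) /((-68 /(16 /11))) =3598 /561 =6.41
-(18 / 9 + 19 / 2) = -23 / 2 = -11.50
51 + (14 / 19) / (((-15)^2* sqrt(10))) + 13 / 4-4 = 50.25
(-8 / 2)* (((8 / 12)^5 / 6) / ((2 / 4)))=-128 / 729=-0.18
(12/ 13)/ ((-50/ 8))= -48/ 325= -0.15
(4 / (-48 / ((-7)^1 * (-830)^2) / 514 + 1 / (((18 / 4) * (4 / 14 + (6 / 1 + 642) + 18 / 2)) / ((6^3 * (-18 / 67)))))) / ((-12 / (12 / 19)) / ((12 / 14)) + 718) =-15281795208148 / 52155958531811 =-0.29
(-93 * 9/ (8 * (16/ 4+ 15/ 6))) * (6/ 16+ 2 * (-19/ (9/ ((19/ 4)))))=10137/ 32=316.78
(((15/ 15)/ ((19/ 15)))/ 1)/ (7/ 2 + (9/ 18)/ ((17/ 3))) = 255/ 1159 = 0.22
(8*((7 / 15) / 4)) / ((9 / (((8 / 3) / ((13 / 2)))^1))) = 224 / 5265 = 0.04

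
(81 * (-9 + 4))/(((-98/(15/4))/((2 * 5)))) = 30375/196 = 154.97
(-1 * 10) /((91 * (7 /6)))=-60 /637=-0.09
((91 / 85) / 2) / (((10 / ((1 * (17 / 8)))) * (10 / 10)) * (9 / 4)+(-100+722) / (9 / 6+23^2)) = 13793 / 303040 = 0.05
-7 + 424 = 417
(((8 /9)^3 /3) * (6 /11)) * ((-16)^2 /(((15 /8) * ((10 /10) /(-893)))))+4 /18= -1872730006 /120285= -15569.11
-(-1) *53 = 53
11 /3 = 3.67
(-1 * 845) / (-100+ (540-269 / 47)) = -39715 / 20411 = -1.95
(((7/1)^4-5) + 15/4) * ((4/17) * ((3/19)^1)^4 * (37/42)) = 9589401/31016398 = 0.31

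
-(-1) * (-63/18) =-7/2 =-3.50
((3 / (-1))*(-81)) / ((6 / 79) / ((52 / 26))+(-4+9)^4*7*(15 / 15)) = 19197 / 345628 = 0.06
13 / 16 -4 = -51 / 16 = -3.19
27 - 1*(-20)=47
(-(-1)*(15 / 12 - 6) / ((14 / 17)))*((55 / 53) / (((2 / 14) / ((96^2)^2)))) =-188608020480 / 53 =-3558641895.85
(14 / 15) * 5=4.67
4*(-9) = -36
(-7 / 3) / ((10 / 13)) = -91 / 30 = -3.03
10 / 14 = 5 / 7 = 0.71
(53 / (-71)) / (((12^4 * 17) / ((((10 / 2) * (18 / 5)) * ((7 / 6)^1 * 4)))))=-371 / 2085696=-0.00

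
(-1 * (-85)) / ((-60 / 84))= -119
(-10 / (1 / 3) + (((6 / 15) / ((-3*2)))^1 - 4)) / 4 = -8.52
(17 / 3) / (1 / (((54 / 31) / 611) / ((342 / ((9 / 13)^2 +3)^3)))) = 3456057024 / 1737067196111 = 0.00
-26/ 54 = -13/ 27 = -0.48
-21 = -21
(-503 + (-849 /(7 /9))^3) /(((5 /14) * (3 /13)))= -2319819050900 /147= -15781081978.91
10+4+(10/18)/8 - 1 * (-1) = 1085/72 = 15.07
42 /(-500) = -21 /250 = -0.08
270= 270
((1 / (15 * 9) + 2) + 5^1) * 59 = 55814 / 135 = 413.44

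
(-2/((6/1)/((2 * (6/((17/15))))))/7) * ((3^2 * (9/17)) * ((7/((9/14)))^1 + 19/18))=-58050/2023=-28.70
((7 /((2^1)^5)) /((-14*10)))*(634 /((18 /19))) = -6023 /5760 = -1.05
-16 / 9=-1.78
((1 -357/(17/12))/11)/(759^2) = -251/6336891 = -0.00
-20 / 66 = -10 / 33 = -0.30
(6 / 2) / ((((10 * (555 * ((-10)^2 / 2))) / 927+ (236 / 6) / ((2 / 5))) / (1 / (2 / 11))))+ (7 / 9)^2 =12868687 / 19907370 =0.65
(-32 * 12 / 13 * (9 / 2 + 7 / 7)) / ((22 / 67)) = -494.77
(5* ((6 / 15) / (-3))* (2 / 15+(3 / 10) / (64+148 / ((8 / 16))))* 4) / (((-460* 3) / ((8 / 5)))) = 7 / 16875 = 0.00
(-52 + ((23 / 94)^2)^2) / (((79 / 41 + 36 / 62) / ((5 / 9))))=-8599617247535 / 746474080656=-11.52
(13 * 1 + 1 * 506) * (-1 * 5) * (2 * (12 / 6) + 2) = -15570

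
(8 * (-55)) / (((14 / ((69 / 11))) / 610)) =-120257.14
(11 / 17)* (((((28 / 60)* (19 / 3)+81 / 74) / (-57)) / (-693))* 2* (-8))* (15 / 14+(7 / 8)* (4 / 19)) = -18018632 / 13518552915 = -0.00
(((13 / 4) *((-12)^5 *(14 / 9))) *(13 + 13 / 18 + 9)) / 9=-9528064 / 3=-3176021.33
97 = 97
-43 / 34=-1.26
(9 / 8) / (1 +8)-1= -0.88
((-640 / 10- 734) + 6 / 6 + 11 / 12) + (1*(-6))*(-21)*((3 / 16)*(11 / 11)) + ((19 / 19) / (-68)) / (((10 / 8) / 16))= -1576199 / 2040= -772.65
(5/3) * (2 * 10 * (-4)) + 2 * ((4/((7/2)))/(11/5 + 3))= -36280/273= -132.89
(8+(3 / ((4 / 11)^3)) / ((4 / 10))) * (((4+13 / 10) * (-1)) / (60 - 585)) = 1112417 / 672000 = 1.66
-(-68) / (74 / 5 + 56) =170 / 177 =0.96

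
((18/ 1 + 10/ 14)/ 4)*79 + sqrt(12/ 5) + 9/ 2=2*sqrt(15)/ 5 + 10475/ 28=375.66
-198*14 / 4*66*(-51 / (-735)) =-111078 / 35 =-3173.66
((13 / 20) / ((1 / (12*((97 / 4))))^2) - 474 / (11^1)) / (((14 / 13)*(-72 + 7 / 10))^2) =10224418035 / 1096043564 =9.33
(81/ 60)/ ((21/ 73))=657/ 140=4.69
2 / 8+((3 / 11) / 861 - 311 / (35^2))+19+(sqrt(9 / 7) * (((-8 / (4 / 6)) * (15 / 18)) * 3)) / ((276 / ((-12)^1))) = 90 * sqrt(7) / 161+41980231 / 2209900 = 20.48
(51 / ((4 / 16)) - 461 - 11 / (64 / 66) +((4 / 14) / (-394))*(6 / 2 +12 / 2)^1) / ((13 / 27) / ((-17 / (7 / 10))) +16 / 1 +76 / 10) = -11.38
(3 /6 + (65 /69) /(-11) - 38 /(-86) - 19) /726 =-0.02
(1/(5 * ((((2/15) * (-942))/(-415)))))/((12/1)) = 415/7536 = 0.06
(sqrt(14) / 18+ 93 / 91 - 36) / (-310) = 3183 / 28210 - sqrt(14) / 5580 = 0.11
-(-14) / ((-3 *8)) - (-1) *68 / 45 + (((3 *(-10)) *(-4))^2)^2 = 207360000.93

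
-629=-629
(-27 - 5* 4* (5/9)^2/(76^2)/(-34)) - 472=-499.00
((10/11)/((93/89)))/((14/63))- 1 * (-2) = 2017/341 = 5.91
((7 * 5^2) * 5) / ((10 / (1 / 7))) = 25 / 2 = 12.50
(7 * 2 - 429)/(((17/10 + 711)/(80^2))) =-26560000/7127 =-3726.67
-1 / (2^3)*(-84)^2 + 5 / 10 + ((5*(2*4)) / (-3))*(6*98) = -8721.50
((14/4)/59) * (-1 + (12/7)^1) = 5/118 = 0.04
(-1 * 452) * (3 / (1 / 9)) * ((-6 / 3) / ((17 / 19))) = 463752 / 17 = 27279.53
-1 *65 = -65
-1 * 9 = -9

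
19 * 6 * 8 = 912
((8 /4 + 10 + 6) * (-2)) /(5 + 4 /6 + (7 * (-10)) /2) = 27 /22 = 1.23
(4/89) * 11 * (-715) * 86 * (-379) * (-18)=-18457330320/89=-207385733.93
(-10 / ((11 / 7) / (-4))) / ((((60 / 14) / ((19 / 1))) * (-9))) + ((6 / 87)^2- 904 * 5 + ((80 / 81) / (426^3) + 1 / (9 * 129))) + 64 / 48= -4531.20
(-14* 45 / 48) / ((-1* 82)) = 105 / 656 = 0.16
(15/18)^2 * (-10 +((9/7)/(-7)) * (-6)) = -2725/441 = -6.18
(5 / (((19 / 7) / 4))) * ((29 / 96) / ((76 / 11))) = 0.32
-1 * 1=-1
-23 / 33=-0.70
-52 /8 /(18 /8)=-26 /9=-2.89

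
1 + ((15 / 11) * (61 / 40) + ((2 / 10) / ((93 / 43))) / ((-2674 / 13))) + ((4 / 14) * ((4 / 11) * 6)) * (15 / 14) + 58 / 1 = 2149751423 / 34815480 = 61.75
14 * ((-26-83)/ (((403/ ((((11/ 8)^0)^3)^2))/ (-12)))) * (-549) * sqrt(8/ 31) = -20106576 * sqrt(62)/ 12493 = -12672.64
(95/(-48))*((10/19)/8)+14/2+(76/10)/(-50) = 161227/24000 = 6.72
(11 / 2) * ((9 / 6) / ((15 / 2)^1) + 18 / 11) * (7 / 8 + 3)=3131 / 80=39.14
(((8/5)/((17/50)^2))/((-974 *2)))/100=-10/140743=-0.00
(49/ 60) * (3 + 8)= 539/ 60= 8.98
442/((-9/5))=-2210/9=-245.56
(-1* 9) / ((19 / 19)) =-9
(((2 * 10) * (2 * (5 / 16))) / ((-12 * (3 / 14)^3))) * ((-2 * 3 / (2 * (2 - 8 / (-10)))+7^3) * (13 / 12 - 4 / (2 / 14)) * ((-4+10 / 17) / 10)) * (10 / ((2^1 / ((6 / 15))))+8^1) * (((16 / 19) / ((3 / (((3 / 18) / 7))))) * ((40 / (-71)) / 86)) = 971761000 / 6676911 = 145.54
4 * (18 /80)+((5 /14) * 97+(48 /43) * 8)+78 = 184322 /1505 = 122.47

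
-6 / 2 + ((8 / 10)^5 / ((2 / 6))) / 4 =-8607 / 3125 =-2.75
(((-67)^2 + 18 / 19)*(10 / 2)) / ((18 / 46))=9810535 / 171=57371.55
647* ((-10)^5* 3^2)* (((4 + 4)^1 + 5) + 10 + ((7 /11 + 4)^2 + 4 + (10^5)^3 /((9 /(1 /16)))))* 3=-1467881250010250809200000 /121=-12131250000084717431404.96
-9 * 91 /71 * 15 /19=-12285 /1349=-9.11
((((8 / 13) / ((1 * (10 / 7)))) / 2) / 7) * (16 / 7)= 32 / 455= 0.07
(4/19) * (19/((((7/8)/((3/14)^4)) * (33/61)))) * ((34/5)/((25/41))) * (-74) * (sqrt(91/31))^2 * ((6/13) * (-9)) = 18348976656/102342625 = 179.29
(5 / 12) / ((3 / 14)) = 35 / 18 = 1.94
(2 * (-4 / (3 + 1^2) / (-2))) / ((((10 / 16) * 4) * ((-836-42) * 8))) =-1 / 17560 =-0.00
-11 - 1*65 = -76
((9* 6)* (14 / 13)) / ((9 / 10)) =840 / 13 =64.62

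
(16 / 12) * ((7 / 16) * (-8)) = -14 / 3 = -4.67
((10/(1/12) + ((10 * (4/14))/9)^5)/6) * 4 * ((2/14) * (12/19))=952764681280/131994060219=7.22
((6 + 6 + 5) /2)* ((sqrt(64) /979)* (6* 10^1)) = 4080 /979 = 4.17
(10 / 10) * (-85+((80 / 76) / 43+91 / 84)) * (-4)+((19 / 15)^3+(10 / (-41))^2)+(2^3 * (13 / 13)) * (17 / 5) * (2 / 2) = 1691182337818 / 4635147375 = 364.86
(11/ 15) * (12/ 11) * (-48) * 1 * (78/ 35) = -14976/ 175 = -85.58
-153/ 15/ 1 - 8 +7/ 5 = -84/ 5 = -16.80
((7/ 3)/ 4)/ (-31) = -7/ 372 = -0.02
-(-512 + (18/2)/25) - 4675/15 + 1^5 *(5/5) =15073/75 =200.97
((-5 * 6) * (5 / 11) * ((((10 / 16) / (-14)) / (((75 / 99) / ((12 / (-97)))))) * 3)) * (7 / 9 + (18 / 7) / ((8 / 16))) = -16785 / 9506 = -1.77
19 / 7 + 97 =698 / 7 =99.71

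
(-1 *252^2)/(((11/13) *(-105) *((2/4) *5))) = 78624/275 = 285.91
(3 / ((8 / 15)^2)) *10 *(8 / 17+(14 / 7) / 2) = 155.10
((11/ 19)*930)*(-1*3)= -30690/ 19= -1615.26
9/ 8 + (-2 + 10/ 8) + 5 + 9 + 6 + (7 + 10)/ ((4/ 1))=197/ 8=24.62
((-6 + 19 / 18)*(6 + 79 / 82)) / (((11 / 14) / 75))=-8893325 / 2706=-3286.52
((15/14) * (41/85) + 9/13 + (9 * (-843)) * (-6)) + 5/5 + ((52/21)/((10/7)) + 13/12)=4225818533/92820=45527.03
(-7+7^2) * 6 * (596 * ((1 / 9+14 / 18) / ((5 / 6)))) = 801024 / 5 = 160204.80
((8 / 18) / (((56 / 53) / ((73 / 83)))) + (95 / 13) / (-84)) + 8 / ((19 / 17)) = 38441329 / 5166252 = 7.44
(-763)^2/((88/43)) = 25033267/88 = 284468.94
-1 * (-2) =2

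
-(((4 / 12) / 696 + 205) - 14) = -398809 / 2088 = -191.00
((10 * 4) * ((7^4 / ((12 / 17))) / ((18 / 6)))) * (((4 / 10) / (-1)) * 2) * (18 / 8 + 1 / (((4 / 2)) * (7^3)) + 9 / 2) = -2204594 / 9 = -244954.89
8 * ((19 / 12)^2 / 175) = 361 / 3150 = 0.11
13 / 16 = 0.81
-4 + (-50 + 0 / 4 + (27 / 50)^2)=-53.71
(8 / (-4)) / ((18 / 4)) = -4 / 9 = -0.44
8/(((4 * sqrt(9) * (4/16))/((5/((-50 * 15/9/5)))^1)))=-4/5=-0.80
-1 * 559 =-559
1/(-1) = -1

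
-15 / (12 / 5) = -25 / 4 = -6.25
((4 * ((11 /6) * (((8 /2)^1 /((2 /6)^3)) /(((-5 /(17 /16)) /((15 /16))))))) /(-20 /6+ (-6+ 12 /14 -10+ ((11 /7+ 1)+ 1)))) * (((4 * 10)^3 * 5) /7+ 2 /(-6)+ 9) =2423979459 /5008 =484021.46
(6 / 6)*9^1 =9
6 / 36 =1 / 6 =0.17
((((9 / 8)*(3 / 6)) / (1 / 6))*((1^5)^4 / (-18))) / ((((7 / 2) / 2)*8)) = -3 / 224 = -0.01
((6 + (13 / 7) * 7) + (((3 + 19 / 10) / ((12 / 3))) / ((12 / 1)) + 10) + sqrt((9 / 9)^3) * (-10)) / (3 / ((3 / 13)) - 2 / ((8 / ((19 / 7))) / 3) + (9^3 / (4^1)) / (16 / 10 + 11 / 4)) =1861307 / 5150760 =0.36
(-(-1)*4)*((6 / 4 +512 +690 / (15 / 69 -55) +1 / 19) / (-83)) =-799528 / 33117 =-24.14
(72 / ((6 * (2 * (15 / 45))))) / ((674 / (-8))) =-72 / 337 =-0.21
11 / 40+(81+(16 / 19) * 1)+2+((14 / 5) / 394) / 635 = 7997199319 / 95072200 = 84.12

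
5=5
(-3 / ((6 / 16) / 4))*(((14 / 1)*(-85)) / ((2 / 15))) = 285600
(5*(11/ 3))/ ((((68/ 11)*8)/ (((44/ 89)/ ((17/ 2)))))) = 6655/ 308652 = 0.02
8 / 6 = 4 / 3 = 1.33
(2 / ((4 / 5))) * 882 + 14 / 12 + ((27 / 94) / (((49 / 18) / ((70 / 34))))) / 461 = 34129930691 / 15470238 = 2206.17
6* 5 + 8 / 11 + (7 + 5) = 470 / 11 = 42.73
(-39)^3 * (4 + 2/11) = -2728674/11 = -248061.27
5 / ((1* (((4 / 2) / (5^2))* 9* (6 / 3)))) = 125 / 36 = 3.47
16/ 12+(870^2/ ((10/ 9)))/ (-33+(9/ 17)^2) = -98428541/ 4728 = -20818.22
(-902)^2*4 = 3254416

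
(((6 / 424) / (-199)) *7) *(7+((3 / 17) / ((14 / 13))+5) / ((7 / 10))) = -8982 / 1255093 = -0.01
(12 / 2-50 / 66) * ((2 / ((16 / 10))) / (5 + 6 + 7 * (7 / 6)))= 173 / 506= 0.34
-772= -772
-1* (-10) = 10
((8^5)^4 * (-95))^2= 11996282661958865752956858719030109798400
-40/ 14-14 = -118/ 7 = -16.86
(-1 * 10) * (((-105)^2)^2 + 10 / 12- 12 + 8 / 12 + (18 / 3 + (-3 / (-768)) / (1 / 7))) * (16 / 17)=-155584794275 / 136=-1144005840.26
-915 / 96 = -305 / 32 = -9.53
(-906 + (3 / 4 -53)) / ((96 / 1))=-3833 / 384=-9.98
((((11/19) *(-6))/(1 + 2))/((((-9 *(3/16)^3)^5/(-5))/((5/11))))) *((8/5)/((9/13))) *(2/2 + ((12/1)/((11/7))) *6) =-617504757867427240345600/1593749874362283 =-387453996.26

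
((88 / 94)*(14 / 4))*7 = 1078 / 47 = 22.94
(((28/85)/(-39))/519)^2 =784/2960068635225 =0.00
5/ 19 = 0.26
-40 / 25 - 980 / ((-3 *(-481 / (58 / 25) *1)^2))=-138157256 / 86760375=-1.59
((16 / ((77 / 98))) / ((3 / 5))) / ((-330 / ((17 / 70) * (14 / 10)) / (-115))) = 21896 / 5445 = 4.02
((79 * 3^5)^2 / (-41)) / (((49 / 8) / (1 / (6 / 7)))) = -491366412 / 287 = -1712078.09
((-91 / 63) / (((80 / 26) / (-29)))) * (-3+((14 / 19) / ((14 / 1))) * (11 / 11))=-34307 / 855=-40.13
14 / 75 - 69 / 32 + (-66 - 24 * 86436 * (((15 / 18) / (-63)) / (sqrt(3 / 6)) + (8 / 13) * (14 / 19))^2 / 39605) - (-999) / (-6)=-2560058691830047 / 10438249442400 + 1229312 * sqrt(2) / 1956487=-244.37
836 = 836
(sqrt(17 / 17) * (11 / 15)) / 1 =11 / 15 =0.73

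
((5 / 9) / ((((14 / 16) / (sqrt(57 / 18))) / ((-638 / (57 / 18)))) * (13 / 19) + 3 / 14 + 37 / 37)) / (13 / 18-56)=-353405369856 / 42698860902785-45517472 * sqrt(114) / 42698860902785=-0.01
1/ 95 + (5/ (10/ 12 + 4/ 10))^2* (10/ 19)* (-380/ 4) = -106873631/ 130055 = -821.76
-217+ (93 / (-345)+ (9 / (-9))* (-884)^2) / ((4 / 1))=-89967291 / 460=-195581.07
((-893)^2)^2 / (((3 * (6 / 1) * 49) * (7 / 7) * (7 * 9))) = 635924907601 / 55566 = 11444496.77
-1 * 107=-107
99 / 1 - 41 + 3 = 61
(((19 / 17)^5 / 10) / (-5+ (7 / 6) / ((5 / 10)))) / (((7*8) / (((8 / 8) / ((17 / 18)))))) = -66854673 / 54068154560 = -0.00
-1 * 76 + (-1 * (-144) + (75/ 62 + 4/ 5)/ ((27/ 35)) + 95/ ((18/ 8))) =188873/ 1674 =112.83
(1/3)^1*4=4/3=1.33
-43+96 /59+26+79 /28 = -20735 /1652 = -12.55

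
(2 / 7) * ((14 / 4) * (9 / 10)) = 9 / 10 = 0.90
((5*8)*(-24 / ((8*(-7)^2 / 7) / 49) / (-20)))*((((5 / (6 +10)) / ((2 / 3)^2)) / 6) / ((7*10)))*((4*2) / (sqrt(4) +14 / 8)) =3 / 20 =0.15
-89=-89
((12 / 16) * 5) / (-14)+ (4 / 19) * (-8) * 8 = -13.74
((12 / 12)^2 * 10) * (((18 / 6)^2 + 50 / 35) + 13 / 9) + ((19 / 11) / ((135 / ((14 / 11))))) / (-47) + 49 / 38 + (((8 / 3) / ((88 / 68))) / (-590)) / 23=33260515052771 / 277126770690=120.02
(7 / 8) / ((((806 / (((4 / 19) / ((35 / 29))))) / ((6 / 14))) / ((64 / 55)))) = 1392 / 14739725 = 0.00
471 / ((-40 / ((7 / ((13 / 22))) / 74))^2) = 2792559 / 370177600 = 0.01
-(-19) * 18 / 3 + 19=133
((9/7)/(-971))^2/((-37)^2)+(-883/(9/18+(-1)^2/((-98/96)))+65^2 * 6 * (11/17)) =921949166380961107/50534126979679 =18244.09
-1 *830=-830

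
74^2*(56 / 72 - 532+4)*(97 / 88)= -3182337.30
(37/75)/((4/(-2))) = -37/150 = -0.25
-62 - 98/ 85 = -5368/ 85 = -63.15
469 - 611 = -142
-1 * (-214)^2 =-45796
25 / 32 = 0.78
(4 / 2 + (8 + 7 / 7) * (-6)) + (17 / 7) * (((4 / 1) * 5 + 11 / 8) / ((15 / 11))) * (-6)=-39257 / 140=-280.41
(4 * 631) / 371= 2524 / 371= 6.80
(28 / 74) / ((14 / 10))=10 / 37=0.27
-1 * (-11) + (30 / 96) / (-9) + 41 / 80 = 11.48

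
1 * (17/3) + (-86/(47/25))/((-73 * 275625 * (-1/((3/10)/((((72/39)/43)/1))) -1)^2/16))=87524740677581/15445466594775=5.67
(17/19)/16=17/304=0.06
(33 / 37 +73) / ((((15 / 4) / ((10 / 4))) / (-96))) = -4729.08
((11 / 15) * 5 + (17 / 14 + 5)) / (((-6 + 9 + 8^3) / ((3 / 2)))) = 0.03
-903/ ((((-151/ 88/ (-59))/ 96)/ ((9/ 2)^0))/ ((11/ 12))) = -412577088/ 151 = -2732298.60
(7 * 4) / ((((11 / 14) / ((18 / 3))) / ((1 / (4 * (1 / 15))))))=8820 / 11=801.82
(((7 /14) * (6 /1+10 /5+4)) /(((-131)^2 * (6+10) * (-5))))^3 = -27 /323450441233984000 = -0.00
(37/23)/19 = 37/437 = 0.08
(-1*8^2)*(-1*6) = 384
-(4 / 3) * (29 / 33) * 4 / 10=-0.47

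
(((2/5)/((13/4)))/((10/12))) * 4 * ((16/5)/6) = 512/1625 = 0.32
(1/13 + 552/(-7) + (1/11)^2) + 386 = 3382888/11011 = 307.23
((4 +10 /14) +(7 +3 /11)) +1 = 1000 /77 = 12.99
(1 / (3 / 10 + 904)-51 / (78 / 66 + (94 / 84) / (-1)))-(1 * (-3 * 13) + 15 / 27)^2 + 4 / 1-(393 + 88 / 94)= -2676035694265 / 998374329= -2680.39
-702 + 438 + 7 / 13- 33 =-3854 / 13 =-296.46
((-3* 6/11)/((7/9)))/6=-27/77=-0.35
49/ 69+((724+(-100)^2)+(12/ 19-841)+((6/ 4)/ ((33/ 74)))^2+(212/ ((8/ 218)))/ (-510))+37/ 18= 9886.38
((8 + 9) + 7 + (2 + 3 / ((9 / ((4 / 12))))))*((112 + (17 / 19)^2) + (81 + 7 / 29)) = 477384875 / 94221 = 5066.65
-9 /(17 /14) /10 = -63 /85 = -0.74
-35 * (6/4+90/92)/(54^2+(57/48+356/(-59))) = -627760/21068989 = -0.03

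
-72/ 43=-1.67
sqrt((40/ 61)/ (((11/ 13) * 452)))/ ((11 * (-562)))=-sqrt(9856990)/ 468737786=-0.00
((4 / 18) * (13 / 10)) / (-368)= -13 / 16560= -0.00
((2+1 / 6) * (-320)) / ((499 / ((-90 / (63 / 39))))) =270400 / 3493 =77.41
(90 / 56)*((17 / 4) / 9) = 85 / 112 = 0.76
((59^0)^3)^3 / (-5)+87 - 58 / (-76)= 16637 / 190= 87.56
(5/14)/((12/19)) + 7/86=4673/7224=0.65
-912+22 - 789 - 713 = -2392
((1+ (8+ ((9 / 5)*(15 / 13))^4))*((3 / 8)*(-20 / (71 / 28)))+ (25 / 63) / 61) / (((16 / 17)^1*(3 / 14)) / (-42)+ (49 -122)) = 75717842282075 / 67701849145047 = 1.12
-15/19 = -0.79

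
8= 8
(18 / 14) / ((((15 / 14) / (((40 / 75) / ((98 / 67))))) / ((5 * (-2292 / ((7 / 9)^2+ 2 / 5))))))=-99509472 / 19943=-4989.69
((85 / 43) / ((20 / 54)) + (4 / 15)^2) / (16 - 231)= -104651 / 4160250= -0.03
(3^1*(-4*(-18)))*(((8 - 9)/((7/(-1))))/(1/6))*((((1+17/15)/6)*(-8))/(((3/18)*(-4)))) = 27648/35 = 789.94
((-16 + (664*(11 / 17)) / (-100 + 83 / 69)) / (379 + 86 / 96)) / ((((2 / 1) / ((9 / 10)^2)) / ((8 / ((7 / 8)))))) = -2933978112 / 14792651405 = -0.20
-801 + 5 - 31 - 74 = -901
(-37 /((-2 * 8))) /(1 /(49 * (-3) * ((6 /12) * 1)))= -5439 /32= -169.97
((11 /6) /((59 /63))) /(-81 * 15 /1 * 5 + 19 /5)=-0.00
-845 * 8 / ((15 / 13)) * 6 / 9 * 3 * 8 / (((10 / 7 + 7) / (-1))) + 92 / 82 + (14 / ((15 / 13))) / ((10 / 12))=2020569898 / 181425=11137.22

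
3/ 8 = 0.38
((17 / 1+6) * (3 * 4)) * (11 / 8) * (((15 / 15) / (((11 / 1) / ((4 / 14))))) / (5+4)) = 23 / 21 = 1.10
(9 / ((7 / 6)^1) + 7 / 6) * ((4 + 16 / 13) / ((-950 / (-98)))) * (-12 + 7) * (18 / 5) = -532644 / 6175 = -86.26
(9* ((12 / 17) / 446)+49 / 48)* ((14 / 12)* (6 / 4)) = 1318457 / 727872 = 1.81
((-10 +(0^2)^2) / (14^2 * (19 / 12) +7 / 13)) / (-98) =195 / 594076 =0.00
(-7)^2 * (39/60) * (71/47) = 45227/940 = 48.11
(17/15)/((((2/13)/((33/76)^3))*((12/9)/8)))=7942077/2194880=3.62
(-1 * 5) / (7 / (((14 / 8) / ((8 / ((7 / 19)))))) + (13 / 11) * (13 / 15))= -5775 / 101503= -0.06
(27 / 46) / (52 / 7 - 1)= 0.09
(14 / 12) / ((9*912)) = 7 / 49248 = 0.00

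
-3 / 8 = -0.38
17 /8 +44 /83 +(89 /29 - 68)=-1199185 /19256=-62.28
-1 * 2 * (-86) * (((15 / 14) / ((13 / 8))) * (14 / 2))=10320 / 13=793.85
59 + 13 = 72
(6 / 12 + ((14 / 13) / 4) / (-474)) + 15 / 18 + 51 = 214983 / 4108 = 52.33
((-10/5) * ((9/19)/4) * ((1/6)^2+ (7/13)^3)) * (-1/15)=2909/1001832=0.00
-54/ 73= -0.74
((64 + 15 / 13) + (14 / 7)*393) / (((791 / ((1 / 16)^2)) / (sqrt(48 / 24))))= 11065*sqrt(2) / 2632448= 0.01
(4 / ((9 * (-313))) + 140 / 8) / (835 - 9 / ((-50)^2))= 123233750 / 5880462147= 0.02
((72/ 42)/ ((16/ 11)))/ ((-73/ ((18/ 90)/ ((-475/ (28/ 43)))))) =33/ 7455125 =0.00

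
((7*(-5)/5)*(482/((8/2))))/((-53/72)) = 60732/53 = 1145.89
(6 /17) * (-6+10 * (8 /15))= -4 /17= -0.24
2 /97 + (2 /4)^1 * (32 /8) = 196 /97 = 2.02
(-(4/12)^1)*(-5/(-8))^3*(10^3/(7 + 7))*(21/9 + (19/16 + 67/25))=-664375/18432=-36.04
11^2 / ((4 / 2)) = 121 / 2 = 60.50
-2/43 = -0.05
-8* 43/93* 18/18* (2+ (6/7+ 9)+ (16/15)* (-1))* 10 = -779504/1953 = -399.13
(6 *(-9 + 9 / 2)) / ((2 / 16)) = -216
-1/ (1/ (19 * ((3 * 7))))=-399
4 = 4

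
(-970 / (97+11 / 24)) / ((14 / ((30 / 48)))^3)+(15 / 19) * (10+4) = 11.05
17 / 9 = 1.89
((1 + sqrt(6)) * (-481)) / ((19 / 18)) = -8658 * sqrt(6) / 19-8658 / 19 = -1571.88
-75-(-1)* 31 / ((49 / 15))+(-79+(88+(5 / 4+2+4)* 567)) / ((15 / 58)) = 7773453 / 490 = 15864.19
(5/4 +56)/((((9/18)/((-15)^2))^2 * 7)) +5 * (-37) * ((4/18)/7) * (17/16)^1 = 834701855/504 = 1656154.47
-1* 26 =-26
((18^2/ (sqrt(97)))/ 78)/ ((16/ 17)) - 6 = -6 + 459*sqrt(97)/ 10088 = -5.55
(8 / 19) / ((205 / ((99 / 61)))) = 792 / 237595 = 0.00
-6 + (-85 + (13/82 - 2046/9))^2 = 5897108929/60516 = 97447.10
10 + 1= 11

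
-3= -3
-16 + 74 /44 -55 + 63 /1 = -139 /22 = -6.32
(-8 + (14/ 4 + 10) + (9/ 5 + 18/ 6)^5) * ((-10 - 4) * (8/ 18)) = -446869444/ 28125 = -15888.69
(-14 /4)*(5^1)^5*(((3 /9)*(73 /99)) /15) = -319375 /1782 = -179.22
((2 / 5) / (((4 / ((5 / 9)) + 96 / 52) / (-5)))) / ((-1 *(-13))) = -5 / 294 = -0.02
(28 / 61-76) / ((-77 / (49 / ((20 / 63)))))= 508032 / 3355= 151.43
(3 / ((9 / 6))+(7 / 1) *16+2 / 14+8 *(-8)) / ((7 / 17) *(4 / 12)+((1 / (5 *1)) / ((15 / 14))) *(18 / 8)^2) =3580200 / 77273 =46.33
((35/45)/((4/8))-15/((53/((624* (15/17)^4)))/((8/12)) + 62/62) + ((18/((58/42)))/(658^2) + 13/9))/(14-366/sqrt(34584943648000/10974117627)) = -1856711531373897039233016000/2166835060522830603409024021-5420741094474766447860* sqrt(1246683631335)/15167845423659814223863168147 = -1.26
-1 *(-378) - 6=372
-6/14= -3/7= -0.43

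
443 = 443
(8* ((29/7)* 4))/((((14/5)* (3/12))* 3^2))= 9280/441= 21.04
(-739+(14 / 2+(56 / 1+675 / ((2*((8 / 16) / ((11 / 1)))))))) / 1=6749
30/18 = 5/3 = 1.67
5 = 5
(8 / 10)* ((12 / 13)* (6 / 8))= 36 / 65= 0.55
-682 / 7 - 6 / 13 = -8908 / 91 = -97.89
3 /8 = 0.38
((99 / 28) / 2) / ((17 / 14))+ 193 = 13223 / 68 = 194.46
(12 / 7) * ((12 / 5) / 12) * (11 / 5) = 132 / 175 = 0.75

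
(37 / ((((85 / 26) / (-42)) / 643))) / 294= -618566 / 595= -1039.61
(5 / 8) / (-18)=-5 / 144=-0.03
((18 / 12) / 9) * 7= 7 / 6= 1.17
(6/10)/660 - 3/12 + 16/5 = 1623/550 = 2.95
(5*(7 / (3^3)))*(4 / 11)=140 / 297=0.47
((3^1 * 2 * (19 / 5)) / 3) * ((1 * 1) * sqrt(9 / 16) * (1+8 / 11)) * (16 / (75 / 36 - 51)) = -103968 / 32285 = -3.22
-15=-15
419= 419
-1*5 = -5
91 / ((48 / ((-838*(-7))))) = 266903 / 24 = 11120.96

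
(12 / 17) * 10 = 120 / 17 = 7.06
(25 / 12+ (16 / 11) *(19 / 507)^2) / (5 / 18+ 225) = 23585929 / 2547926810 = 0.01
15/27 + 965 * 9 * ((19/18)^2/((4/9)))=3135365/144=21773.37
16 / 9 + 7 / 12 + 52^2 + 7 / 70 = 2706.46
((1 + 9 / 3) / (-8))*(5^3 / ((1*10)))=-25 / 4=-6.25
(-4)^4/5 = 256/5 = 51.20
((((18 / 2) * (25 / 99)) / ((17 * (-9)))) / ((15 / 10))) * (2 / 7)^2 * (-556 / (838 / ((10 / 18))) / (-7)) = -278000 / 6530644197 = -0.00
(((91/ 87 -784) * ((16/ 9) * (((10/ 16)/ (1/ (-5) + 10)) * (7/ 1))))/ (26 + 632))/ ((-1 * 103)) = 243275/ 26533521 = 0.01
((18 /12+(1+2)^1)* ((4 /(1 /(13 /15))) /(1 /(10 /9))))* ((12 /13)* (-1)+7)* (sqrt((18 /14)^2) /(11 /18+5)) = 17064 /707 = 24.14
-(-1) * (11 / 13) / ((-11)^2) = 0.01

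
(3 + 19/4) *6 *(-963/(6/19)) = -567207/4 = -141801.75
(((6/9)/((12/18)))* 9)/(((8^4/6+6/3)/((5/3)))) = 45/2054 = 0.02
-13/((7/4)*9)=-52/63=-0.83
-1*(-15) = 15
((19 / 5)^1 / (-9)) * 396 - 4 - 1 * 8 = -896 / 5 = -179.20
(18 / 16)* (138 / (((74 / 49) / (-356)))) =-2708181 / 74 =-36597.04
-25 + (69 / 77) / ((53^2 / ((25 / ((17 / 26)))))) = -91879675 / 3676981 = -24.99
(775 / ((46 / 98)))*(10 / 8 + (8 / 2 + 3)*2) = 2316475 / 92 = 25179.08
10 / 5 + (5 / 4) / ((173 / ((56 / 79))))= 2.01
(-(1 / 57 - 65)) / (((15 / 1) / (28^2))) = 3396.42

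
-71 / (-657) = 71 / 657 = 0.11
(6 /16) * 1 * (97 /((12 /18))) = 873 /16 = 54.56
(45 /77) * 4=180 /77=2.34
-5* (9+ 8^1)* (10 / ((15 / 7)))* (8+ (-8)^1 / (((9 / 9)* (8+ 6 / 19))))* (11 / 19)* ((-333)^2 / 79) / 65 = -53803638504 / 1541527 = -34902.82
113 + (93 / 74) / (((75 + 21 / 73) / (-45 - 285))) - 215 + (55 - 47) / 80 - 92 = -67583563 / 338920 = -199.41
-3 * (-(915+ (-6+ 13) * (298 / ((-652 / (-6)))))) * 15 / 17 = 6852330 / 2771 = 2472.87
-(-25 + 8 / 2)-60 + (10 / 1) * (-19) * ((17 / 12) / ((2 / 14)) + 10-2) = -20659 / 6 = -3443.17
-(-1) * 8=8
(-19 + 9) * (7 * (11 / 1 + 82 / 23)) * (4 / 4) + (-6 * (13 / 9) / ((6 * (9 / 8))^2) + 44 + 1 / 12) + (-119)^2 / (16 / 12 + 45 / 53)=384911457433 / 69817788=5513.09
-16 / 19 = -0.84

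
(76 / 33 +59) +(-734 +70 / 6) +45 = -20329 / 33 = -616.03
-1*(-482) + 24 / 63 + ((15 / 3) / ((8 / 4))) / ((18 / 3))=40555 / 84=482.80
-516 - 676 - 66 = -1258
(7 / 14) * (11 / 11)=1 / 2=0.50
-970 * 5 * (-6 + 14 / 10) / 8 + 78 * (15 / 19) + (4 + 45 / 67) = 14537663 / 5092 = 2855.00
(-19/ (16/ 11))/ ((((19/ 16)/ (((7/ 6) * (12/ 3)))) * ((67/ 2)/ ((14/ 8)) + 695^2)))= -1078/ 10143927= -0.00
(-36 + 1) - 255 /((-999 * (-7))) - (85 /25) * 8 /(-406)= -11819506 /337995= -34.97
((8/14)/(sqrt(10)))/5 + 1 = 2 * sqrt(10)/175 + 1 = 1.04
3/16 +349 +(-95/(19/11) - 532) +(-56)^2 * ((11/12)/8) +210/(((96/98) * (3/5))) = 7661/16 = 478.81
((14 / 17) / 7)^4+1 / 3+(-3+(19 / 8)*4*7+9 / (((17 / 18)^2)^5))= 964933211316287 / 12095963402694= 79.77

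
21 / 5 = 4.20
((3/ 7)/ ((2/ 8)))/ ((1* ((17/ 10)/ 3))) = 360/ 119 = 3.03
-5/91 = -0.05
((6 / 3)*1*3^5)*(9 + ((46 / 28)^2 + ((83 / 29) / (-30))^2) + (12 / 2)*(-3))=-3150296739 / 1030225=-3057.87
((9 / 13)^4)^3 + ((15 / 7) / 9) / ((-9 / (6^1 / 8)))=-45318182419193 / 5871117450865212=-0.01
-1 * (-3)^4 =-81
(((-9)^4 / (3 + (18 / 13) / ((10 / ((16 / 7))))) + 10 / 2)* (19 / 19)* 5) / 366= 2494000 / 92049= 27.09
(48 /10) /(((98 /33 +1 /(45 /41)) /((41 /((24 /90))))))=365310 /1921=190.17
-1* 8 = -8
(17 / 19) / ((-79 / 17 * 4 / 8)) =-0.39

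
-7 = -7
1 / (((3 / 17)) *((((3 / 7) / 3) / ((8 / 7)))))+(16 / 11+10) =1874 / 33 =56.79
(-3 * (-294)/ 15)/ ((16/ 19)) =2793/ 40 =69.82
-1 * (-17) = 17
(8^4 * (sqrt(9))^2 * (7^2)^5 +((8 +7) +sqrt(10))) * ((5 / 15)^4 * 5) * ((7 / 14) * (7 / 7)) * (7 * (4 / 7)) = 10 * sqrt(10) / 81 +34710558597170 / 27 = 1285576244340.02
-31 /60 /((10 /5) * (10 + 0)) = -31 /1200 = -0.03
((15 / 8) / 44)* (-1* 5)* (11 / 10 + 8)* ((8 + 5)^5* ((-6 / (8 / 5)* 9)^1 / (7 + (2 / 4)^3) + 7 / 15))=41119585871 / 13376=3074131.72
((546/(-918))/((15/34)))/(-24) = 0.06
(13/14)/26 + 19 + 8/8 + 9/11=20.85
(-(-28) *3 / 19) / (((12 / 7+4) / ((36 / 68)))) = 1323 / 3230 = 0.41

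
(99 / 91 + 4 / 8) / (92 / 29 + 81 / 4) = 16762 / 247247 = 0.07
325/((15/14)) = 910/3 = 303.33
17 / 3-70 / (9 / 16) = -1069 / 9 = -118.78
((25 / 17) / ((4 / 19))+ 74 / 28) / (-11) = -4583 / 5236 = -0.88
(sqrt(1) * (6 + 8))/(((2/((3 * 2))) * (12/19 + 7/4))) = 17.64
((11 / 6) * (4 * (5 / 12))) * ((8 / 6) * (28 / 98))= 220 / 189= 1.16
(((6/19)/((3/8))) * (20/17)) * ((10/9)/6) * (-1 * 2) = -3200/8721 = -0.37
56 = 56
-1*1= -1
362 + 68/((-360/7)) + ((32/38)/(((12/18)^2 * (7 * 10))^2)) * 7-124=28331059/119700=236.68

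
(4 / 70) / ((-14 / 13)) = -13 / 245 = -0.05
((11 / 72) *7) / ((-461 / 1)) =-77 / 33192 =-0.00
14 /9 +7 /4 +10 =479 /36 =13.31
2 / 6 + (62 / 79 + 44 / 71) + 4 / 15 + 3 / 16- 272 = -121068233 / 448720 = -269.81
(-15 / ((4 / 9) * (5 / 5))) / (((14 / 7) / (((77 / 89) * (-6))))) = 31185 / 356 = 87.60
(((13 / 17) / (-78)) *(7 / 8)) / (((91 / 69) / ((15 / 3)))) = -115 / 3536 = -0.03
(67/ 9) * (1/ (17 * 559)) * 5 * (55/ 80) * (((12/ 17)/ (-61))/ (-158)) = 3685/ 18684342456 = 0.00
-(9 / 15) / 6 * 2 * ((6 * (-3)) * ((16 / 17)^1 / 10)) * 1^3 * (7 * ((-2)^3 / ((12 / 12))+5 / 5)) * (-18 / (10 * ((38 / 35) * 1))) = 222264 / 8075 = 27.52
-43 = -43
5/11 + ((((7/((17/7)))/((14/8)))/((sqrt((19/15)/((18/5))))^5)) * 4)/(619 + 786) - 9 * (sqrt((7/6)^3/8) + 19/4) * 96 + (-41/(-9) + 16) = -404216/99 - 84 * sqrt(21) + 979776 * sqrt(114)/163827215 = -4467.86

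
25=25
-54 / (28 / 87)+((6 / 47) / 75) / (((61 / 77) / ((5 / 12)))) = -167.78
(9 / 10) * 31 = 279 / 10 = 27.90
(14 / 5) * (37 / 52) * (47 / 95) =12173 / 12350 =0.99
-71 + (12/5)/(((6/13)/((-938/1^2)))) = -24743/5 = -4948.60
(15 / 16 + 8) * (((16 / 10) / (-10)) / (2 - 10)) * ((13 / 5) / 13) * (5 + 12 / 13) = 847 / 4000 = 0.21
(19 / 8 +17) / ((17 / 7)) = 1085 / 136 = 7.98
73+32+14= 119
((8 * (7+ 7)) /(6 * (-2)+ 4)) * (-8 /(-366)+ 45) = -115346 /183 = -630.31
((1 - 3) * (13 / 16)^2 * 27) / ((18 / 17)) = -8619 / 256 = -33.67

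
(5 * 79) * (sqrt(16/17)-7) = -2765 + 1580 * sqrt(17)/17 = -2381.79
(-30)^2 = 900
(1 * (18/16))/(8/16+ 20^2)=1/356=0.00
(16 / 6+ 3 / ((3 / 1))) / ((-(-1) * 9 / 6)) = 22 / 9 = 2.44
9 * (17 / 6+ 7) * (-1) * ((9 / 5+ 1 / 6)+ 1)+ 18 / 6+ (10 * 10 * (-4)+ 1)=-13171 / 20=-658.55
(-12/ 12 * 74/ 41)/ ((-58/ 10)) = 370/ 1189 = 0.31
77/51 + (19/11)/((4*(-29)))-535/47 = -30243359/3058572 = -9.89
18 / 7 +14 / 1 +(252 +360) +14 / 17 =74898 / 119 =629.39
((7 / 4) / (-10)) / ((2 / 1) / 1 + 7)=-7 / 360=-0.02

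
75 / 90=5 / 6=0.83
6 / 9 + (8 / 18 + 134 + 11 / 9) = 409 / 3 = 136.33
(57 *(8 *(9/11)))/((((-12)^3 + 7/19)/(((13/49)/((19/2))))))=-0.01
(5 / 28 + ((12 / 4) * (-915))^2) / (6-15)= -210980705 / 252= -837225.02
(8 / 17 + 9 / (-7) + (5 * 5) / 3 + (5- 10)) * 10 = 25.18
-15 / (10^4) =-3 / 2000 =-0.00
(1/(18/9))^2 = 1/4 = 0.25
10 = 10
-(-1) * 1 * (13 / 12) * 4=13 / 3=4.33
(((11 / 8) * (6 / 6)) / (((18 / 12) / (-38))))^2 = 43681 / 36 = 1213.36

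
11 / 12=0.92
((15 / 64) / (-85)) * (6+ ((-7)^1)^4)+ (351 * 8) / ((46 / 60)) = 91487037 / 25024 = 3655.97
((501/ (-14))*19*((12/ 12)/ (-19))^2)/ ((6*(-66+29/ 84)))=501/ 104785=0.00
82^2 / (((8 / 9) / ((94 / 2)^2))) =33419961 / 2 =16709980.50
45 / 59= 0.76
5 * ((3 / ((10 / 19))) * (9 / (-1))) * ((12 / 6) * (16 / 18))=-456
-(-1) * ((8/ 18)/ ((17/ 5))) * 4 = 80/ 153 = 0.52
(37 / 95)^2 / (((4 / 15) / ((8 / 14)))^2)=12321 / 17689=0.70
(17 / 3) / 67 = 17 / 201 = 0.08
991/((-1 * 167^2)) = -0.04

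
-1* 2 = -2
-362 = -362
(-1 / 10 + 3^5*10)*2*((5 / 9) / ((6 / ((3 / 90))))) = 24299 / 1620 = 15.00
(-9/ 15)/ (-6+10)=-3/ 20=-0.15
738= 738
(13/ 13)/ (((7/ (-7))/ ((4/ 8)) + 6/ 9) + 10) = 3/ 26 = 0.12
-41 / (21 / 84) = -164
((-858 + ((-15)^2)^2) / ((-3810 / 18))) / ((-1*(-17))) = -13.83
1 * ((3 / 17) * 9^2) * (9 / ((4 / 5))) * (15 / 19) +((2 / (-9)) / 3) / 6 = 126.94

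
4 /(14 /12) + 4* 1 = 52 /7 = 7.43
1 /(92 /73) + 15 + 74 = 8261 /92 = 89.79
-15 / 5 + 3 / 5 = -12 / 5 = -2.40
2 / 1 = 2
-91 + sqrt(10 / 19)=-91 + sqrt(190) / 19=-90.27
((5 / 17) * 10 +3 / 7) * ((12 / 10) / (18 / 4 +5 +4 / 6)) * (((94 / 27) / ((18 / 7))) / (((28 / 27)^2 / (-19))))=-9668511 / 1016260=-9.51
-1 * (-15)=15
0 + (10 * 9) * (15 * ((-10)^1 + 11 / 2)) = -6075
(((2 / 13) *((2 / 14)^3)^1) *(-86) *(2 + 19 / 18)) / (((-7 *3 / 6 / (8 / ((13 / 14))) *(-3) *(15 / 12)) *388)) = -0.00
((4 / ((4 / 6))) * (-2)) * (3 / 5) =-36 / 5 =-7.20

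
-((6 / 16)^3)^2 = -729 / 262144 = -0.00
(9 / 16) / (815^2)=0.00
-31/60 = -0.52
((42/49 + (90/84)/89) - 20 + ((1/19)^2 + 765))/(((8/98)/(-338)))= -396893754257/128516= -3088282.82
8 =8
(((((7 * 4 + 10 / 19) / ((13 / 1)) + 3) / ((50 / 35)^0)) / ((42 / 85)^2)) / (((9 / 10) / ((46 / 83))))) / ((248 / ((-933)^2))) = 103105807102625 / 2242153368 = 45985.17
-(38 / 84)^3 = -6859 / 74088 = -0.09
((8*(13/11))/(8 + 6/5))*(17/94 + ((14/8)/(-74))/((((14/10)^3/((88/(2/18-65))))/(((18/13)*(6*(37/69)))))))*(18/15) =280998192/978284461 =0.29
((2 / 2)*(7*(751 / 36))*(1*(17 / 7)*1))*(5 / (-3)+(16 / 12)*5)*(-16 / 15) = -51068 / 27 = -1891.41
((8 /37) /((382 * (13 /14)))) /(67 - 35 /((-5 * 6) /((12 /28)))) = 112 /12402585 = 0.00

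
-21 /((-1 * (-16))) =-21 /16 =-1.31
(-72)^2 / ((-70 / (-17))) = 44064 / 35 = 1258.97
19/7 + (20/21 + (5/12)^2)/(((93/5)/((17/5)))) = 273743/93744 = 2.92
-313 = -313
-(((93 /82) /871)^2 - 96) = 489705791415 /5101102084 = 96.00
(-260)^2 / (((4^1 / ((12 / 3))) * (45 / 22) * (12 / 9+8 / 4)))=29744 / 3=9914.67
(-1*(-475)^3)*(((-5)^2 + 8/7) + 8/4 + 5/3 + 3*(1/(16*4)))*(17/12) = 73108259078125/16128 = 4533002174.98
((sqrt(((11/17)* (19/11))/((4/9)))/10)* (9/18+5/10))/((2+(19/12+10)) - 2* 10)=-9* sqrt(323)/6545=-0.02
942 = 942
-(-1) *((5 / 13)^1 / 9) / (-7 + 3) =-5 / 468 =-0.01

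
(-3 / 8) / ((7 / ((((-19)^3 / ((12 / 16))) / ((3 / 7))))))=6859 / 6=1143.17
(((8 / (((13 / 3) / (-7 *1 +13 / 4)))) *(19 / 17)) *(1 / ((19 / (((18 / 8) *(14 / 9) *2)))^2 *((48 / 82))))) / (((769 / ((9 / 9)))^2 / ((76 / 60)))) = -2009 / 522763124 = -0.00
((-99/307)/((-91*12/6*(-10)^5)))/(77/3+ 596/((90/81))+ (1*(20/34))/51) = -28611/907620608440000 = -0.00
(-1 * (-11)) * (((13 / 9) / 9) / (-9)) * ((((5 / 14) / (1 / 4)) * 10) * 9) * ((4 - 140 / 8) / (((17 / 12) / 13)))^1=371800 / 119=3124.37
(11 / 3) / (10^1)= 11 / 30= 0.37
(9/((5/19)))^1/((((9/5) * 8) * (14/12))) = 57/28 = 2.04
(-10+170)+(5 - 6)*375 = -215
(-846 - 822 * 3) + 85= -3227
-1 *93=-93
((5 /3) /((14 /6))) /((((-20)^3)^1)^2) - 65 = -5823999999 /89600000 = -65.00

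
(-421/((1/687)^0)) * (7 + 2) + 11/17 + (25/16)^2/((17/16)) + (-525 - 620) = -1341247/272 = -4931.06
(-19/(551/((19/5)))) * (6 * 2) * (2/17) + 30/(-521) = -311526/1284265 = -0.24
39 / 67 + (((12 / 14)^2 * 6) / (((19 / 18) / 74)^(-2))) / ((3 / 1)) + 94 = 7651685533 / 80899686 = 94.58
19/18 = 1.06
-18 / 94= -9 / 47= -0.19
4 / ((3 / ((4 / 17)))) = 16 / 51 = 0.31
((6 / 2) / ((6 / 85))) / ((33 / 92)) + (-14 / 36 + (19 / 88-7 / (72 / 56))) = 29797 / 264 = 112.87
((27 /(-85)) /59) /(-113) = 27 /566695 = 0.00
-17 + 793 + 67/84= 65251/84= 776.80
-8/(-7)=8/7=1.14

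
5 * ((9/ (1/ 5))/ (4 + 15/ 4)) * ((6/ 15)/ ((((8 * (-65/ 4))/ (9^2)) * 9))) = -324/ 403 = -0.80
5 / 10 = 0.50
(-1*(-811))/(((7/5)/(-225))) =-130339.29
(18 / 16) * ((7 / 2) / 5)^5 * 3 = 453789 / 800000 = 0.57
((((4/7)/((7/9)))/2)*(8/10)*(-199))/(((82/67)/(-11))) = 5279868/10045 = 525.62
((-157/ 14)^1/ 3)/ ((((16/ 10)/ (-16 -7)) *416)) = 18055/ 139776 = 0.13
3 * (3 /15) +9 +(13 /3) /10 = 301 /30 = 10.03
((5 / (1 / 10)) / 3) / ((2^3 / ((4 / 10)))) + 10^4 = 60005 / 6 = 10000.83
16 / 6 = 8 / 3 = 2.67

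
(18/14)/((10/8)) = 1.03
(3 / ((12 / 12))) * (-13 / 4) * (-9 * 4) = 351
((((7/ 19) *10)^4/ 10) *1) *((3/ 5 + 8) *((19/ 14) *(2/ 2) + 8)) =193211900/ 130321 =1482.58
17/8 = 2.12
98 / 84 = 1.17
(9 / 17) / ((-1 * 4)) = -9 / 68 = -0.13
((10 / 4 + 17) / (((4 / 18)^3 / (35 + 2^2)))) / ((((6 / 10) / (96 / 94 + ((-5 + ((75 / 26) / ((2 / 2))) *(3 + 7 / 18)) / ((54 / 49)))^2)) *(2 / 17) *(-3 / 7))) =-39293304616685 / 866304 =-45357408.73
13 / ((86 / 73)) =949 / 86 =11.03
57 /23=2.48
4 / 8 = 1 / 2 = 0.50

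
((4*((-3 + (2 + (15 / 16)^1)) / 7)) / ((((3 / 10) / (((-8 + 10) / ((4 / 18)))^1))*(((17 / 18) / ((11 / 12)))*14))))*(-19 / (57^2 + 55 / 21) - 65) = 2197235205 / 455044576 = 4.83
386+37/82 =31689/82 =386.45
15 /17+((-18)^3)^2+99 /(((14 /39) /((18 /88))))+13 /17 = 32379692519 /952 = 34012282.06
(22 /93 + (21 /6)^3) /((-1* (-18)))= 32075 /13392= 2.40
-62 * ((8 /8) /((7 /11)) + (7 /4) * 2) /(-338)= 2201 /2366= 0.93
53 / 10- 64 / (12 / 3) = -107 / 10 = -10.70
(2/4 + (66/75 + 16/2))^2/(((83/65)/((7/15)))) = 20016451/622500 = 32.15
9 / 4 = 2.25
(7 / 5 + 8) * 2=94 / 5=18.80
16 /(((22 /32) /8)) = 2048 /11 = 186.18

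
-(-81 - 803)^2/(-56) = 13954.57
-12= -12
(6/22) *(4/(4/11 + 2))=6/13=0.46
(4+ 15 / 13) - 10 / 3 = 71 / 39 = 1.82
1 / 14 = 0.07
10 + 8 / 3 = 38 / 3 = 12.67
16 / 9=1.78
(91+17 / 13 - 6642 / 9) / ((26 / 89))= -373533 / 169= -2210.25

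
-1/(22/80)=-40/11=-3.64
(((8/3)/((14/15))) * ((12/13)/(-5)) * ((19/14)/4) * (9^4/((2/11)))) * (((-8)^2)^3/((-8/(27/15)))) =1213193355264/3185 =380908431.79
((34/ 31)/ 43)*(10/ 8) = 85/ 2666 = 0.03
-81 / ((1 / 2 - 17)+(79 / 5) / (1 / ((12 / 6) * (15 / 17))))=-306 / 43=-7.12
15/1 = 15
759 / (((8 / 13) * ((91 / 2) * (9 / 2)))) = 253 / 42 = 6.02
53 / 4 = 13.25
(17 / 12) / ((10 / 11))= 187 / 120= 1.56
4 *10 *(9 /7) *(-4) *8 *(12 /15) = -9216 /7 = -1316.57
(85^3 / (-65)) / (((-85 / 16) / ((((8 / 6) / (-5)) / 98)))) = -9248 / 1911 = -4.84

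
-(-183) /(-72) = -61 /24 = -2.54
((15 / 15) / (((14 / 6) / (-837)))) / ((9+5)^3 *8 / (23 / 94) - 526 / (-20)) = -577530 / 144486503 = -0.00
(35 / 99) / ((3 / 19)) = 665 / 297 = 2.24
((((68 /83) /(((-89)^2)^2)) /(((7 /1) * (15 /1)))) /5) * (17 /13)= 1156 /35541910970475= 0.00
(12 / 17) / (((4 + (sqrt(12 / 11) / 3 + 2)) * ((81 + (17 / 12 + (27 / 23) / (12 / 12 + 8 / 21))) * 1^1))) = 594297 / 419207743 - 6003 * sqrt(33) / 419207743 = 0.00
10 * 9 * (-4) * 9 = -3240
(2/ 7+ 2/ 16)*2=23/ 28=0.82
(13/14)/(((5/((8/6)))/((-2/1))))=-52/105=-0.50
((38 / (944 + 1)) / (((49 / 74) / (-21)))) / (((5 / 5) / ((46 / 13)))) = -129352 / 28665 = -4.51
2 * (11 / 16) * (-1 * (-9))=99 / 8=12.38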